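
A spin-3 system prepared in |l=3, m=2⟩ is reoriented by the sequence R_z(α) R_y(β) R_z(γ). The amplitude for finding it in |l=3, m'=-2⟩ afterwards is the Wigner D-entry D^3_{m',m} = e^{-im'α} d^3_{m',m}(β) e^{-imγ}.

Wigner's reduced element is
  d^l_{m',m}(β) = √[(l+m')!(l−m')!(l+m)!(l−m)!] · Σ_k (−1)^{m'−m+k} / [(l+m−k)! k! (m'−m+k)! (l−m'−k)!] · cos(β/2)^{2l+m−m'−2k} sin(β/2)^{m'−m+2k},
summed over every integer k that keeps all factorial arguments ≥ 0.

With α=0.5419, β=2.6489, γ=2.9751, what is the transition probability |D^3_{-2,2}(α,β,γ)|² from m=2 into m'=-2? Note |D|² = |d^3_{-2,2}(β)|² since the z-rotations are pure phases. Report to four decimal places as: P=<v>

First d^3_{-2,2}(β=2.6489), then the phase factors e^{-i(-2)α} and e^{-i(2)γ}:
With c≡cos(β/2)=0.243862 and s≡sin(β/2)=0.969810, N=[1·120·120·1]^{1/2}=120.000000
Admissible k: 4..5 (factorial args all ≥0)
  k=4: (−1)^0·120.0000/(24)·0.2439^2·0.9698^4 = +0.263030
  k=5: (−1)^1·120.0000/(120)·0.2439^0·0.9698^6 = -0.831993
d^3_{-2,2}(2.6489) = +0.263030 -0.831993 = -0.568963
|D^3_{-2,2}|² = |d^3_{-2,2}(β)|² = (-0.568963)² = 0.323719 (the z-rotation phases have unit modulus)

P=0.3237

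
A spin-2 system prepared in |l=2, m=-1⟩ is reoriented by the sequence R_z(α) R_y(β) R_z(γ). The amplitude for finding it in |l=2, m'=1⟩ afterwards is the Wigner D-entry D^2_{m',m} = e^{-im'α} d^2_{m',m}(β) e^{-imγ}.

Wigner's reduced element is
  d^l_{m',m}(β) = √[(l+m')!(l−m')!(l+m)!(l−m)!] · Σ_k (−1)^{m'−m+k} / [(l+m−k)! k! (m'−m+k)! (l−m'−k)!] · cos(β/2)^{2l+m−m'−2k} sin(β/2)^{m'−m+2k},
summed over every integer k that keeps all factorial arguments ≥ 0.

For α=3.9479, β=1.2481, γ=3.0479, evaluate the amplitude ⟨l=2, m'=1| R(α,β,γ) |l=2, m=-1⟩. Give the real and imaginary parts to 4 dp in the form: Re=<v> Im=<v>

Re=0.3469 Im=-0.4371

First d^2_{1,-1}(β=1.2481), then the phase factors e^{-i(1)α} and e^{-i(-1)γ}:
With c≡cos(β/2)=0.811519 and s≡sin(β/2)=0.584327, N=[6·1·1·6]^{1/2}=6.000000
k∈{0,1} keeps every argument non-negative
  k=0: (−1)^2·6.0000/(2)·0.8115^2·0.5843^2 = +0.674574
  k=1: (−1)^3·6.0000/(6)·0.8115^0·0.5843^4 = -0.116580
d^2_{1,-1}(1.2481) = +0.674574 -0.116580 = +0.557994
Attach z-rotation phases: D = e^{-i(1)(3.9479)}·(+0.557994)·e^{-i(-1)(3.0479)} = +0.346855-0.437092i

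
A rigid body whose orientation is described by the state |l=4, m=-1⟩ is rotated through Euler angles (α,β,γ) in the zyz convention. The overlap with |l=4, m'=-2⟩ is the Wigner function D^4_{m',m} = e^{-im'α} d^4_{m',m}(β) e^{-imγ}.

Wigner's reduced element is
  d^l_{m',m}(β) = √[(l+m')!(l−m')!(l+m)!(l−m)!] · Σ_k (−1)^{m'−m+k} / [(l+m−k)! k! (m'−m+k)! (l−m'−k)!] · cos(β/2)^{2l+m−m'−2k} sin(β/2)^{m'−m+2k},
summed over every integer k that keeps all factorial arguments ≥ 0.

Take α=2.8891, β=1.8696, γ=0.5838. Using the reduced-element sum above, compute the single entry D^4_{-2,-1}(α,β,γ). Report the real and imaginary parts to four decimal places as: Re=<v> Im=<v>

Re=0.2702 Im=0.0213

First d^4_{-2,-1}(β=1.8696), then the phase factors e^{-i(-2)α} and e^{-i(-1)γ}:
c=cos(1.8696/2)=0.593979, s=sin(1.8696/2)=0.804480; N=√[2·720·6·120]=1018.233765
Admissible k: 1..3 (factorial args all ≥0)
  k=1: (−1)^0·1018.2338/(240)·0.5940^7·0.8045^1 = +0.089033
  k=2: (−1)^1·1018.2338/(48)·0.5940^5·0.8045^3 = -0.816600
  k=3: (−1)^2·1018.2338/(72)·0.5940^3·0.8045^5 = +0.998633
d^4_{-2,-1}(1.8696) = +0.089033 -0.816600 +0.998633 = +0.271067
Phases: e^{-i·(-2)·2.8891}=+0.875182-0.483795i, e^{-i·(-1)·0.5838}=+0.834374+0.551199i ⇒ D=+0.270225+0.021342i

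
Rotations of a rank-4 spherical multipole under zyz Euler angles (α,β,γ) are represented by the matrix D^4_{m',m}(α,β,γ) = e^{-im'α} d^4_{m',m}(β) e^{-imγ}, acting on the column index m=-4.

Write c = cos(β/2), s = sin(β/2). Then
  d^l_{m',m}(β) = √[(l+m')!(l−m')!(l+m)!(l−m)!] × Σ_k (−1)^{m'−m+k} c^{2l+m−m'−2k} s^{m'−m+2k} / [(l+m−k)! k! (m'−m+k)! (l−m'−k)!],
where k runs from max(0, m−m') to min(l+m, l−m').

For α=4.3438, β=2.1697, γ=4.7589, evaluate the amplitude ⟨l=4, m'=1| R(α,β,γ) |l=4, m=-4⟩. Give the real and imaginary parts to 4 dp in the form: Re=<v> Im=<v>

Re=0.2170 Im=-0.3503

D^4_{1,-4}(4.3438,2.1697,4.7589) = e^{-i·1·4.3438}·d^4_{1,-4}(2.1697)·e^{-i·-4·4.7589}. Compute d first:
c=cos(2.1697/2)=0.467045, s=sin(2.1697/2)=0.884233; N=√[120·6·1·40320]=5387.986637
Admissible k: 0..0 (factorial args all ≥0)
  k=0: (−1)^5·5387.9866/(720)·0.4670^3·0.8842^5 = -0.412103
d^4_{1,-4}(2.1697) = -0.412103
Attach z-rotation phases: D = e^{-i(1)(4.3438)}·(-0.412103)·e^{-i(-4)(4.7589)} = +0.217026-0.350326i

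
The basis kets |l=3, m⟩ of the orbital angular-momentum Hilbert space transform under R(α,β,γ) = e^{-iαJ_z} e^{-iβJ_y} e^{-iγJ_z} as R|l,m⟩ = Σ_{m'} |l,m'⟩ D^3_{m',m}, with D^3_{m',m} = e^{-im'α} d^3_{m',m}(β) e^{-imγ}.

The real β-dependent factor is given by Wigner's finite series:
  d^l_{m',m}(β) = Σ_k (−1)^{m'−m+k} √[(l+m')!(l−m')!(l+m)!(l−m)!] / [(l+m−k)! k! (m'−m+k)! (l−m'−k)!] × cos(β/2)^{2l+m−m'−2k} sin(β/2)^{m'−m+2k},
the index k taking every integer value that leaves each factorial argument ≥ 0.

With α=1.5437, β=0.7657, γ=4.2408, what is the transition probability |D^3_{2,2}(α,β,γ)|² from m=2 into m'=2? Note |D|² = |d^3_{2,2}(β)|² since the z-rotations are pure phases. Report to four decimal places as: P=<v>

P=0.0145

First d^3_{2,2}(β=0.7657), then the phase factors e^{-i(2)α} and e^{-i(2)γ}:
Half-angle: c=0.927604, s=0.373566. N=√(120·1·120·1)=120.000000
k: max(0,(2)−(2))=0 … min(3+(2),3−(2))=1
  k=0: (−1)^0·120.0000/(120)·0.9276^6·0.3736^0 = +0.637052
  k=1: (−1)^1·120.0000/(24)·0.9276^4·0.3736^2 = -0.516599
d^3_{2,2}(0.7657) = +0.637052 -0.516599 = +0.120453
|D^3_{2,2}|² = |d^3_{2,2}(β)|² = (+0.120453)² = 0.014509 (the z-rotation phases have unit modulus)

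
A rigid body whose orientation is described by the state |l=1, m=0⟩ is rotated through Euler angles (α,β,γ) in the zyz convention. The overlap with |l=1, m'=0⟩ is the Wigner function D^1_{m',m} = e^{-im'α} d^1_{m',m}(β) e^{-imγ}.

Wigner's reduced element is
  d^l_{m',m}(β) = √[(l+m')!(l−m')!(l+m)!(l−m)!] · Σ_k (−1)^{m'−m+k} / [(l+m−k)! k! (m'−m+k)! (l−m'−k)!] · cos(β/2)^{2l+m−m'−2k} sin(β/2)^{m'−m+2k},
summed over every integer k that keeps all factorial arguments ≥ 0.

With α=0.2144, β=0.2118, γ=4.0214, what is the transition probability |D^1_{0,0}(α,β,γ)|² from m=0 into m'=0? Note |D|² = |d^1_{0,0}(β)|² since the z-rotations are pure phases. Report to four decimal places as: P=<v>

P=0.9558

First d^1_{0,0}(β=0.2118), then the phase factors e^{-i(0)α} and e^{-i(0)γ}:
With c≡cos(β/2)=0.994398 and s≡sin(β/2)=0.105702, N=[1·1·1·1]^{1/2}=1.000000
Admissible k: 0..1 (factorial args all ≥0)
  k=0: (−1)^0·1.0000/(1)·0.9944^2·0.1057^0 = +0.988827
  k=1: (−1)^1·1.0000/(1)·0.9944^0·0.1057^2 = -0.011173
d^1_{0,0}(0.2118) = +0.988827 -0.011173 = +0.977654
|D^1_{0,0}|² = |d^1_{0,0}(β)|² = (+0.977654)² = 0.955808 (the z-rotation phases have unit modulus)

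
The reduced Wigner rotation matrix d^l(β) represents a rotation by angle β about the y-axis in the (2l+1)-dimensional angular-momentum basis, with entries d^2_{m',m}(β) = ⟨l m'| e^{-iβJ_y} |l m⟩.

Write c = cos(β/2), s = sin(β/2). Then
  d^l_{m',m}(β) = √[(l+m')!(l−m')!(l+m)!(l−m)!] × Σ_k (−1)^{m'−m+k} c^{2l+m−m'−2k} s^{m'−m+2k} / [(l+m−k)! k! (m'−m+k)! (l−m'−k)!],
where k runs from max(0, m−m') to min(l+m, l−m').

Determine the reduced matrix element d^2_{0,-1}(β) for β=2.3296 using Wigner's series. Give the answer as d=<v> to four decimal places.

d^2_{0,-1}(β=2.3296) via Wigner's sum:
Half-angle: c=0.394934, s=0.918709. N=√(2·2·1·6)=4.898979
k: max(0,(-1)−(0))=0 … min(2+(-1),2−(0))=1
  k=0: (−1)^1·4.8990/(2)·0.3949^3·0.9187^1 = -0.138621
  k=1: (−1)^2·4.8990/(2)·0.3949^1·0.9187^3 = +0.750127
d^2_{0,-1}(2.3296) = -0.138621 +0.750127 = +0.611506

d=0.6115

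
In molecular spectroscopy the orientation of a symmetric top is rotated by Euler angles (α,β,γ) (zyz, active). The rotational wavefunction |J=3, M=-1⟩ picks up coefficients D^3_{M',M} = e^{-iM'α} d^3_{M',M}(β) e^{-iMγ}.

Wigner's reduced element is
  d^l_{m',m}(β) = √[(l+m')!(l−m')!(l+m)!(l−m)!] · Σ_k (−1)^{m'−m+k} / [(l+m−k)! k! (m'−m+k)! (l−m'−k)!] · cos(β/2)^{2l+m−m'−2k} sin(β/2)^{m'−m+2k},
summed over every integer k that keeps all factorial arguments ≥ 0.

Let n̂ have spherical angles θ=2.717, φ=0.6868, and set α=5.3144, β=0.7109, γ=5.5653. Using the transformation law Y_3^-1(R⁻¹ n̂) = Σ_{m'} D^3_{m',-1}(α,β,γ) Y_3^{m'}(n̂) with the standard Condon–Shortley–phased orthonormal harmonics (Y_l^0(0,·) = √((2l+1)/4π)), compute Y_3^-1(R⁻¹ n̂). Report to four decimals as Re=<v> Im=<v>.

Need the full column D^3_{m',-1} for m'=−3..3 at α=5.3144, β=0.7109, γ=5.5653.
cos(β/2)=0.937490, sin(β/2)=0.348012
d^3_{-3,-1}: single k=2 term ⇒ +0.362327;  D = -0.320938+0.168166i
d^3_{-2,-1}: k∈[1..2] ⇒ +0.796944 -0.219641 = +0.577303;  D = -0.510419-0.269724i
d^3_{-1,-1}: k∈[0..2] ⇒ +0.678891 -0.748420 +0.077350 = +0.007821;  D = -0.000904-0.007768i
d^3_{0,-1}: k∈[0..2] ⇒ -0.873008 +0.360907 -0.016578 = -0.528679;  D = -0.398200+0.347762i
d^3_{1,-1}: k∈[0..2] ⇒ +0.561315 -0.103134 +0.001777 = +0.459958;  D = +0.445556+0.114196i
d^3_{2,-1}: k∈[0..1] ⇒ -0.219641 +0.015134 = -0.204508;  D = -0.070339-0.192031i
d^3_{3,-1}: single k=0 term ⇒ +0.049929;  D = -0.028916+0.040704i
Y_3^{m'}(θ=2.717,φ=0.6868) and Σ D·Y over m':
  (-0.3209+0.1682i)·(-0.0137-0.0257i)  (-0.5104-0.2697i)·(-0.0310+0.1550i)  (-0.0009-0.0078i)·(+0.3244-0.2660i)  (-0.3982+0.3478i)·(-0.3916+0.0000i)  (+0.4456+0.1142i)·(-0.3244-0.2660i)  (-0.0703-0.1920i)·(-0.0310-0.1550i)  (-0.0289+0.0407i)·(+0.0137-0.0257i)
Y_3^-1(R⁻¹ n̂) = +0.078782-0.340676i

Re=0.0788 Im=-0.3407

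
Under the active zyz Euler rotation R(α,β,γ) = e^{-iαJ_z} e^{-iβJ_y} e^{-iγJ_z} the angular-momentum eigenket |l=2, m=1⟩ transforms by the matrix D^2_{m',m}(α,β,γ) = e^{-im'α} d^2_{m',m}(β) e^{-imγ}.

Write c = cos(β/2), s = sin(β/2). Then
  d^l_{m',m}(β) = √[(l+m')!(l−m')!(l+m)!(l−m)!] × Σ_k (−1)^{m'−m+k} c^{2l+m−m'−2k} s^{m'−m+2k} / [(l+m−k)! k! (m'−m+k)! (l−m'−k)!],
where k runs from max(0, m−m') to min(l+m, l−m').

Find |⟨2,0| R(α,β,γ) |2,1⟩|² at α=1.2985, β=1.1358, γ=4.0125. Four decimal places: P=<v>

P=0.2191

D^2_{0,1}(1.2985,1.1358,4.0125) = e^{-i·0·1.2985}·d^2_{0,1}(1.1358)·e^{-i·1·4.0125}. Compute d first:
With c≡cos(β/2)=0.843032 and s≡sin(β/2)=0.537863, N=[2·2·6·1]^{1/2}=4.898979
k: max(0,(1)−(0))=1 … min(2+(1),2−(0))=2
  k=1: (−1)^0·4.8990/(2)·0.8430^3·0.5379^1 = +0.789369
  k=2: (−1)^1·4.8990/(2)·0.8430^1·0.5379^3 = -0.321318
d^2_{0,1}(1.1358) = +0.789369 -0.321318 = +0.468051
|D^2_{0,1}|² = |d^2_{0,1}(β)|² = (+0.468051)² = 0.219072 (the z-rotation phases have unit modulus)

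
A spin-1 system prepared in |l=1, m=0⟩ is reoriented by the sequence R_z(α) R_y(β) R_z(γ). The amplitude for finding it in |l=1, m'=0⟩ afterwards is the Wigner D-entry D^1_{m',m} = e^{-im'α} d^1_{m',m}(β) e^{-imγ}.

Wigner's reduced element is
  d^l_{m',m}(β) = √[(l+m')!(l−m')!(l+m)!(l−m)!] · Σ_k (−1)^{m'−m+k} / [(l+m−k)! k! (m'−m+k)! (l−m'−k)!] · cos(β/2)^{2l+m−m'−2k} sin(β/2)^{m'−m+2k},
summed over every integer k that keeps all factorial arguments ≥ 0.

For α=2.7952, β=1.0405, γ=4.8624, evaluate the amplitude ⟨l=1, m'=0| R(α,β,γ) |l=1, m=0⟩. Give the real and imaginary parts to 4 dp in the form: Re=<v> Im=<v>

Split into d^1_{0,0}(β=1.0405) × two z-phases.
c=cos(1.0405/2)=0.867695, s=sin(1.0405/2)=0.497097; N=√[1·1·1·1]=1.000000
k∈{0,1} keeps every argument non-negative
  k=0: (−1)^0·1.0000/(1)·0.8677^2·0.4971^0 = +0.752894
  k=1: (−1)^1·1.0000/(1)·0.8677^0·0.4971^2 = -0.247106
d^1_{0,0}(1.0405) = +0.752894 -0.247106 = +0.505789
Phases: e^{-i·(0)·2.7952}=+1.000000+0.000000i, e^{-i·(0)·4.8624}=+1.000000+0.000000i ⇒ D=+0.505789+0.000000i

Re=0.5058 Im=0.0000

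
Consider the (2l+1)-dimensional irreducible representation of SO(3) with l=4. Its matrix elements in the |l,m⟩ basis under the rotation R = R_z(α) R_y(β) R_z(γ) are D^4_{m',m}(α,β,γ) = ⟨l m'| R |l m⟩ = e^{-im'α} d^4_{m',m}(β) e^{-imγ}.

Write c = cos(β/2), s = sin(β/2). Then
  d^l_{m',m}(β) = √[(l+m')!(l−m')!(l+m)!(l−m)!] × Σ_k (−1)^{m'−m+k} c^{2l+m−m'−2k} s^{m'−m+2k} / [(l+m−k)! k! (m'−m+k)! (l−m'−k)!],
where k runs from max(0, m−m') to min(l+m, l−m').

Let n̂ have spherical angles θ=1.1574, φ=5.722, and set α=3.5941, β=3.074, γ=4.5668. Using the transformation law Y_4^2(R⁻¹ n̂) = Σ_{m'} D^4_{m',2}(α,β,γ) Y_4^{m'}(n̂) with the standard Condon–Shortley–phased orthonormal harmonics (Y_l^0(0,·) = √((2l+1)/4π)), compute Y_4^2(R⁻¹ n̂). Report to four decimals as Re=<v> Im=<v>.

Re=0.0615 Im=-0.0597

Need the full column D^4_{m',2} for m'=−4..4 at α=3.5941, β=3.074, γ=4.5668.
cos(β/2)=0.033790, sin(β/2)=0.999429
d^4_{-4,2}: single k=6 term ⇒ +0.006021;  D = +0.003046-0.005194i
d^4_{-3,2}: k∈[5..6] ⇒ +0.000432 -0.125926 = -0.125494;  D = +0.009767-0.125113i
d^4_{-2,2}: k∈[4..6] ⇒ +0.000020 -0.013654 +0.995441 = +0.981806;  D = -0.359246-0.913721i
d^4_{-1,2}: k∈[3..5] ⇒ +0.000001 -0.000816 +0.142786 = +0.141971;  D = +0.104488+0.096115i
d^4_{0,2}: k∈[2..4] ⇒ +0.000000 -0.000033 +0.010795 = +0.010762;  D = -0.010309-0.003089i
d^4_{1,2}: k∈[1..3] ⇒ +0.000000 -0.000001 +0.000544 = +0.000543;  D = +0.000536-0.000087i
d^4_{2,2}: k∈[0..2] ⇒ +0.000000 -0.000000 +0.000020 = +0.000019;  D = -0.000016+0.000011i
d^4_{3,2}: k∈[0..1] ⇒ -0.000000 +0.000000 = +0.000000;  D = +0.000000-0.000000i
d^4_{4,2}: single k=0 term ⇒ +0.000000;  D = -0.000000+0.000000i
Y_4^{m'}(θ=1.1574,φ=5.722) and Σ D·Y over m':
  (+0.0030-0.0052i)·(-0.1942+0.2432i)  (+0.0098-0.1251i)·(-0.0435+0.3837i)  (-0.3592-0.9137i)·(+0.0158+0.0328i)  (+0.1045+0.0961i)·(-0.2756-0.1732i)  (-0.0103-0.0031i)·(-0.0984+0.0000i)  (+0.0005-0.0001i)·(+0.2756-0.1732i)  (-0.0000+0.0000i)·(+0.0158-0.0328i)  (+0.0000-0.0000i)·(+0.0435+0.3837i)  (-0.0000+0.0000i)·(-0.1942-0.2432i)
Y_4^2(R⁻¹ n̂) = +0.061541-0.059654i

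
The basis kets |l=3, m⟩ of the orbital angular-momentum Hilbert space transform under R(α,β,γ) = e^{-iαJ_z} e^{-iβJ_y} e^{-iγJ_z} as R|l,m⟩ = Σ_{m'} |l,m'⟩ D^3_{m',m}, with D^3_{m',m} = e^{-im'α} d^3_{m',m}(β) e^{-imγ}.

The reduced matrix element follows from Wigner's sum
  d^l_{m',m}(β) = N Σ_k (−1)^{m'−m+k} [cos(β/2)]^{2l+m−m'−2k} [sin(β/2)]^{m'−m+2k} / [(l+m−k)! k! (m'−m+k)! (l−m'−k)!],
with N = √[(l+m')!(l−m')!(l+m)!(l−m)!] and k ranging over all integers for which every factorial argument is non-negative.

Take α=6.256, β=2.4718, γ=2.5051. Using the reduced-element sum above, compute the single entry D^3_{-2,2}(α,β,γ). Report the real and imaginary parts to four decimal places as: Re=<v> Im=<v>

D^3_{-2,2}(6.256,2.4718,2.5051) = e^{-i·-2·6.256}·d^3_{-2,2}(2.4718)·e^{-i·2·2.5051}. Compute d first:
Half-angle: c=0.328671, s=0.944444. N=√(1·120·120·1)=120.000000
Admissible k: 4..5 (factorial args all ≥0)
  k=4: (−1)^0·120.0000/(24)·0.3287^2·0.9444^4 = +0.429733
  k=5: (−1)^1·120.0000/(120)·0.3287^0·0.9444^6 = -0.709673
d^3_{-2,2}(2.4718) = +0.429733 -0.709673 = -0.279940
Attach z-rotation phases: D = e^{-i(-2)(6.256)}·(-0.279940)·e^{-i(2)(2.5051)} = -0.096564-0.262758i

Re=-0.0966 Im=-0.2628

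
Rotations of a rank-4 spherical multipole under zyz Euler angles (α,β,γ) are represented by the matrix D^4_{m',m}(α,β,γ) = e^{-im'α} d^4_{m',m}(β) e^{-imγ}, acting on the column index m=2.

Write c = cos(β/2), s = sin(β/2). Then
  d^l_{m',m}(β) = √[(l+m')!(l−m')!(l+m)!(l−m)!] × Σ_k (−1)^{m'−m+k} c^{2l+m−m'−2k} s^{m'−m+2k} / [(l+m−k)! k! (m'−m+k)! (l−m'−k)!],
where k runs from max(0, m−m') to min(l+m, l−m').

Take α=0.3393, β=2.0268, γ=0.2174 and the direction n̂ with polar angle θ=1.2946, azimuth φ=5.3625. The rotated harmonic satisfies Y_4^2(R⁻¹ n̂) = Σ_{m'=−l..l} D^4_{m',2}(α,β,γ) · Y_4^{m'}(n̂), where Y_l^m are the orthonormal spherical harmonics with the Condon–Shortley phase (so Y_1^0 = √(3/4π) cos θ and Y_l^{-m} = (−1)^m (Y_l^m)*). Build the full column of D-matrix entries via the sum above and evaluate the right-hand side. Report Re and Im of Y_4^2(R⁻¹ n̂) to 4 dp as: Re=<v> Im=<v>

Need the full column D^4_{m',2} for m'=−4..4 at α=0.3393, β=2.0268, γ=0.2174.
cos(β/2)=0.528978, sin(β/2)=0.848635
d^4_{-4,2}: single k=6 term ⇒ +0.553072;  D = +0.334005+0.440828i
d^4_{-3,2}: k∈[5..6] ⇒ +0.731315 -0.627407 = +0.103908;  D = +0.086738+0.057213i
d^4_{-2,2}: k∈[4..6] ⇒ +0.609154 -1.254249 +0.269010 = -0.376084;  D = -0.364962-0.090784i
d^4_{-1,2}: k∈[3..5] ⇒ +0.357988 -1.382056 +0.711413 = -0.312655;  D = -0.311230+0.029813i
d^4_{0,2}: k∈[2..4] ⇒ +0.149689 -1.027368 +0.991571 = +0.113892;  D = +0.103295-0.047975i
d^4_{1,2}: k∈[1..3] ⇒ +0.041728 -0.536981 +0.921370 = +0.426117;  D = +0.304695-0.297886i
d^4_{2,2}: k∈[0..2] ⇒ +0.006131 -0.189344 +0.609154 = +0.425941;  D = +0.188101-0.382157i
d^4_{3,2}: k∈[0..1] ⇒ -0.036800 +0.284144 = +0.247344;  D = +0.029143-0.245621i
d^4_{4,2}: single k=0 term ⇒ +0.083493;  D = -0.018319-0.081458i
Y_4^{m'}(θ=1.2946,φ=5.3625) and Σ D·Y over m':
  (+0.3340+0.4408i)·(-0.3250-0.1953i)  (+0.0867+0.0572i)·(-0.2823+0.1126i)  (-0.3650-0.0908i)·(+0.0397-0.1431i)  (-0.3112+0.0298i)·(-0.1863-0.2450i)  (+0.1033-0.0480i)·(+0.1018+0.0000i)  (+0.3047-0.2979i)·(+0.1863-0.2450i)  (+0.1881-0.3822i)·(+0.0397+0.1431i)  (+0.0291-0.2456i)·(+0.2823+0.1126i)  (-0.0183-0.0815i)·(-0.3250+0.1953i)
Y_4^2(R⁻¹ n̂) = +0.098616-0.262028i

Re=0.0986 Im=-0.2620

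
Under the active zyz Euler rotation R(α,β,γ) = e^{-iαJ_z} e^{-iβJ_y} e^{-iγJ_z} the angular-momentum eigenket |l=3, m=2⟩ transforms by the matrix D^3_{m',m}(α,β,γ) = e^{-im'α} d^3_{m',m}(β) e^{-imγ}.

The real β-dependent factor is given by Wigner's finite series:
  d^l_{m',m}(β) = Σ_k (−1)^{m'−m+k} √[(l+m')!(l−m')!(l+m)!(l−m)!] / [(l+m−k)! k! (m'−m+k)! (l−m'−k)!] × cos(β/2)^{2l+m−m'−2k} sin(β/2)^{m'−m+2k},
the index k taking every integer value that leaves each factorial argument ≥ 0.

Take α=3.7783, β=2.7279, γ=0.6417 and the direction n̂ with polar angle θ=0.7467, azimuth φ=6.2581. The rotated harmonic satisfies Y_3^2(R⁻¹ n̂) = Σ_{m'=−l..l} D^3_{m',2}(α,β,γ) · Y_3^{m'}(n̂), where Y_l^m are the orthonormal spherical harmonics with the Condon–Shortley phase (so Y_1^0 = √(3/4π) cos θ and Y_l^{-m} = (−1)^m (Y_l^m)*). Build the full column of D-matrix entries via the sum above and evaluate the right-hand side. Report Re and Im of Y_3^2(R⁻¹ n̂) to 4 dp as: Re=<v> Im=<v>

Re=-0.1071 Im=-0.1602

Need the full column D^3_{m',2} for m'=−3..3 at α=3.7783, β=2.7279, γ=0.6417.
cos(β/2)=0.205374, sin(β/2)=0.978683
d^3_{-3,2}: single k=5 term ⇒ +0.451683;  D = -0.365842-0.264909i
d^3_{-2,2}: k∈[4..5] ⇒ +0.193478 -0.878726 = -0.685248;  D = -0.685214+0.006842i
d^3_{-1,2}: k∈[3..4] ⇒ +0.051357 -0.583120 = -0.531763;  D = +0.424390-0.320414i
d^3_{0,2}: k∈[2..3] ⇒ +0.009333 -0.211945 = -0.202611;  D = -0.057432+0.194301i
d^3_{1,2}: k∈[1..2] ⇒ +0.001131 -0.051357 = -0.050226;  D = -0.017190-0.047193i
d^3_{2,2}: k∈[0..1] ⇒ +0.000075 -0.008520 = -0.008445;  D = +0.007042+0.004662i
d^3_{3,2}: single k=0 term ⇒ -0.000876;  D = -0.000875+0.000045i
Y_3^{m'}(θ=0.7467,φ=6.2581) and Σ D·Y over m':
  (-0.3658-0.2649i)·(+0.1304+0.0098i)  (-0.6852+0.0068i)·(+0.3456+0.0174i)  (+0.4244-0.3204i)·(+0.3716+0.0093i)  (-0.0574+0.1943i)·(-0.0840+0.0000i)  (-0.0172-0.0472i)·(-0.3716+0.0093i)  (+0.0070+0.0047i)·(+0.3456-0.0174i)  (-0.0009+0.0000i)·(-0.1304+0.0098i)
Y_3^2(R⁻¹ n̂) = -0.107058-0.160232i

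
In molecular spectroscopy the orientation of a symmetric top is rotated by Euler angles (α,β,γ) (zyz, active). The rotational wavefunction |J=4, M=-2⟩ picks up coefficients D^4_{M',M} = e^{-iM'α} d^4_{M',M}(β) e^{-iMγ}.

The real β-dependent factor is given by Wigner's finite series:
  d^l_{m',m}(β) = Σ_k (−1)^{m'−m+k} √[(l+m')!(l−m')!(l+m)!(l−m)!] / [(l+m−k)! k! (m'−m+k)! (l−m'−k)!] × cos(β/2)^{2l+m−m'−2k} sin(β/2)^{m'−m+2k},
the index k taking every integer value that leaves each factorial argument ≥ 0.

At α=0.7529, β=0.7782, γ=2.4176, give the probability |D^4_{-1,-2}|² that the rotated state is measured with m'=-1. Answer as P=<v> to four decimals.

P=0.0562

Split into d^4_{-1,-2}(β=0.7782) × two z-phases.
c=cos(0.7782/2)=0.925251, s=sin(0.7782/2)=0.379356; N=√[6·120·2·720]=1018.233765
k: max(0,(-2)−(-1))=0 … min(4+(-2),4−(-1))=2
  k=0: (−1)^1·1018.2338/(240)·0.9253^7·0.3794^1 = -0.934328
  k=1: (−1)^2·1018.2338/(48)·0.9253^5·0.3794^3 = +0.785315
  k=2: (−1)^3·1018.2338/(72)·0.9253^3·0.3794^5 = -0.088009
d^4_{-1,-2}(0.7782) = -0.934328 +0.785315 -0.088009 = -0.237022
|D^4_{-1,-2}|² = |d^4_{-1,-2}(β)|² = (-0.237022)² = 0.056179 (the z-rotation phases have unit modulus)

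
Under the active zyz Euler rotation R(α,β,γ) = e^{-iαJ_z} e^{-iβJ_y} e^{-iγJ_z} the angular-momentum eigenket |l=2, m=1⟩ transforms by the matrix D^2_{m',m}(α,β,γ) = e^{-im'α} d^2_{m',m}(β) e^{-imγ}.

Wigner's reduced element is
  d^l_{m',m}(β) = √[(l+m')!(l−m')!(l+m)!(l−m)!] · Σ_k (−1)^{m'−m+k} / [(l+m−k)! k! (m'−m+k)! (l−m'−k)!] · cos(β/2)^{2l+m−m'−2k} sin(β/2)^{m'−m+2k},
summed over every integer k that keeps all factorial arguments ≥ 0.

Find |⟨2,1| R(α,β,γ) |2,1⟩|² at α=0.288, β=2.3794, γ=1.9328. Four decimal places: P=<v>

P=0.1146

First d^2_{1,1}(β=2.3794), then the phase factors e^{-i(1)α} and e^{-i(1)γ}:
With c≡cos(β/2)=0.371938 and s≡sin(β/2)=0.928257, N=[6·1·6·1]^{1/2}=6.000000
k∈{0,1} keeps every argument non-negative
  k=0: (−1)^0·6.0000/(6)·0.3719^4·0.9283^0 = +0.019137
  k=1: (−1)^1·6.0000/(2)·0.3719^2·0.9283^2 = -0.357602
d^2_{1,1}(2.3794) = +0.019137 -0.357602 = -0.338465
|D^2_{1,1}|² = |d^2_{1,1}(β)|² = (-0.338465)² = 0.114558 (the z-rotation phases have unit modulus)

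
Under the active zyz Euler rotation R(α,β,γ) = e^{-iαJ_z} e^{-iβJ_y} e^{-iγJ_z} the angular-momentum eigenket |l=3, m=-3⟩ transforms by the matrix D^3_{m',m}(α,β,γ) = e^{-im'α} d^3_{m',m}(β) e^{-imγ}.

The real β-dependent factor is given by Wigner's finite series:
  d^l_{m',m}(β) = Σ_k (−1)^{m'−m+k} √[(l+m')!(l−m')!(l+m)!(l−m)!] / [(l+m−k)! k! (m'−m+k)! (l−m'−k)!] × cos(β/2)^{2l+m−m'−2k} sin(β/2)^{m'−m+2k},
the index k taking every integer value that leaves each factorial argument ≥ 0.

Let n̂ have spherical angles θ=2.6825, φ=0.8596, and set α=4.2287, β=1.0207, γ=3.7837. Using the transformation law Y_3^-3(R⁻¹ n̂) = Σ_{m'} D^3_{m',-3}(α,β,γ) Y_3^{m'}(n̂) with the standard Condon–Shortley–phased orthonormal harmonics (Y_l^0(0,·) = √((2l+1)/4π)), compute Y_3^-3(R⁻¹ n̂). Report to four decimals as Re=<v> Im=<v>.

Need the full column D^3_{m',-3} for m'=−3..3 at α=4.2287, β=1.0207, γ=3.7837.
cos(β/2)=0.872574, sin(β/2)=0.488483
d^3_{-3,-3}: single k=0 term ⇒ +0.441380;  D = +0.201960-0.392464i
d^3_{-2,-3}: single k=0 term ⇒ -0.605250;  D = -0.347647-0.495449i
d^3_{-1,-3}: single k=0 term ⇒ +0.535738;  D = -0.531344+0.068474i
d^3_{0,-3}: single k=0 term ⇒ -0.346313;  D = -0.120546+0.324656i
d^3_{1,-3}: single k=0 term ⇒ +0.167898;  D = +0.112164+0.124936i
d^3_{2,-3}: single k=0 term ⇒ -0.059446;  D = +0.057629-0.014586i
d^3_{3,-3}: single k=0 term ⇒ +0.013586;  D = +0.003174-0.013210i
Y_3^{m'}(θ=2.6825,φ=0.8596) and Σ D·Y over m':
  (+0.2020-0.3925i)·(-0.0307-0.0194i)  (-0.3476-0.4954i)·(+0.0266+0.1779i)  (-0.5313+0.0685i)·(+0.2821-0.3275i)  (-0.1205+0.3247i)·(-0.3406+0.0000i)  (+0.1122+0.1249i)·(-0.2821-0.3275i)  (+0.0576-0.0146i)·(+0.0266-0.1779i)  (+0.0032-0.0132i)·(+0.0307-0.0194i)
Y_3^-3(R⁻¹ n̂) = -0.013284-0.067254i

Re=-0.0133 Im=-0.0673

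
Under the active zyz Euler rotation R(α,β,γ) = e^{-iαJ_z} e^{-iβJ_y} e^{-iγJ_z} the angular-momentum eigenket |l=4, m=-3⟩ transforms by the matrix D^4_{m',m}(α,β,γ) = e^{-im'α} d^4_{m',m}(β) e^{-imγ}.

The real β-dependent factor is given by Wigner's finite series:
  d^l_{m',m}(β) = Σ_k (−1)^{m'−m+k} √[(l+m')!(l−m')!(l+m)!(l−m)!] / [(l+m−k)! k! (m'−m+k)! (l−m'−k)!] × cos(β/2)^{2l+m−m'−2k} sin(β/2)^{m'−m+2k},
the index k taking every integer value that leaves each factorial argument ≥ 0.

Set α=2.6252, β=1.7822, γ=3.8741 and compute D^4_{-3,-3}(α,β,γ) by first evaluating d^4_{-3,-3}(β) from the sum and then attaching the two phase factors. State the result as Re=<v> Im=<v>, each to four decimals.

Split into d^4_{-3,-3}(β=1.7822) × two z-phases.
With c≡cos(β/2)=0.628557 and s≡sin(β/2)=0.777764, N=[1·5040·1·5040]^{1/2}=5040.000000
k∈{0,1} keeps every argument non-negative
  k=0: (−1)^0·5040.0000/(5040)·0.6286^8·0.7778^0 = +0.024364
  k=1: (−1)^1·5040.0000/(720)·0.6286^6·0.7778^2 = -0.261132
d^4_{-3,-3}(1.7822) = +0.024364 -0.261132 = -0.236768
D = (-0.021617+0.999766i)·(-0.236768)·(+0.586496-0.809952i) = -0.188724-0.142976i

Re=-0.1887 Im=-0.1430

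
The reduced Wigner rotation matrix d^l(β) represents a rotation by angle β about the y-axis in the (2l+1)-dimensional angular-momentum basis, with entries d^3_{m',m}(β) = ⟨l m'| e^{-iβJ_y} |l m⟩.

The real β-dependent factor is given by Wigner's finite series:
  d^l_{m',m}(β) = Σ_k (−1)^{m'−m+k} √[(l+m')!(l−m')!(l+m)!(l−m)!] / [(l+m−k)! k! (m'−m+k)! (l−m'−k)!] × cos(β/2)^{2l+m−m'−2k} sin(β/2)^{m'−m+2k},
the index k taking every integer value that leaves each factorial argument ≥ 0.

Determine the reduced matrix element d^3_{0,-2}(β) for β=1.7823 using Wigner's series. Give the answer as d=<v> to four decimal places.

d=-0.2748

d^3_{0,-2}(β=1.7823) via Wigner's sum:
With c≡cos(β/2)=0.628518 and s≡sin(β/2)=0.777795, N=[6·6·1·120]^{1/2}=65.726707
Admissible k: 0..1 (factorial args all ≥0)
  k=0: (−1)^2·65.7267/(12)·0.6285^4·0.7778^2 = +0.517085
  k=1: (−1)^3·65.7267/(12)·0.6285^2·0.7778^4 = -0.791875
d^3_{0,-2}(1.7823) = +0.517085 -0.791875 = -0.274790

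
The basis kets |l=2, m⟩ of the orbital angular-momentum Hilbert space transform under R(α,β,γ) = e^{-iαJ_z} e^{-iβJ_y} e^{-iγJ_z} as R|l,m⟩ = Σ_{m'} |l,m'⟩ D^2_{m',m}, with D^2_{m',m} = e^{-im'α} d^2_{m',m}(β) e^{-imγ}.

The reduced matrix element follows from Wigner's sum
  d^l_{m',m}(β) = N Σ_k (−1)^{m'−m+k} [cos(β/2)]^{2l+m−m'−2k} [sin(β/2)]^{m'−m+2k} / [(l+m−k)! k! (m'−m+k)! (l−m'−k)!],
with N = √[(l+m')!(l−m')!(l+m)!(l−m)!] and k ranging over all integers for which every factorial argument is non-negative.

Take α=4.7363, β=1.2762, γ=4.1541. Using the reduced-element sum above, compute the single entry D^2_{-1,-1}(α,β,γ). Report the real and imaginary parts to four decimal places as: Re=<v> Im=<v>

D^2_{-1,-1}(4.7363,1.2762,4.1541) = e^{-i·-1·4.7363}·d^2_{-1,-1}(1.2762)·e^{-i·-1·4.1541}. Compute d first:
c=cos(1.2762/2)=0.803229, s=sin(1.2762/2)=0.595670; N=√[1·6·1·6]=6.000000
Admissible k: 0..1 (factorial args all ≥0)
  k=0: (−1)^0·6.0000/(6)·0.8032^4·0.5957^0 = +0.416253
  k=1: (−1)^1·6.0000/(2)·0.8032^2·0.5957^2 = -0.686771
d^2_{-1,-1}(1.2762) = +0.416253 -0.686771 = -0.270518
Phases: e^{-i·(-1)·4.7363}=+0.023909-0.999714i, e^{-i·(-1)·4.1541}=-0.529736-0.848163i ⇒ D=+0.232804-0.137776i

Re=0.2328 Im=-0.1378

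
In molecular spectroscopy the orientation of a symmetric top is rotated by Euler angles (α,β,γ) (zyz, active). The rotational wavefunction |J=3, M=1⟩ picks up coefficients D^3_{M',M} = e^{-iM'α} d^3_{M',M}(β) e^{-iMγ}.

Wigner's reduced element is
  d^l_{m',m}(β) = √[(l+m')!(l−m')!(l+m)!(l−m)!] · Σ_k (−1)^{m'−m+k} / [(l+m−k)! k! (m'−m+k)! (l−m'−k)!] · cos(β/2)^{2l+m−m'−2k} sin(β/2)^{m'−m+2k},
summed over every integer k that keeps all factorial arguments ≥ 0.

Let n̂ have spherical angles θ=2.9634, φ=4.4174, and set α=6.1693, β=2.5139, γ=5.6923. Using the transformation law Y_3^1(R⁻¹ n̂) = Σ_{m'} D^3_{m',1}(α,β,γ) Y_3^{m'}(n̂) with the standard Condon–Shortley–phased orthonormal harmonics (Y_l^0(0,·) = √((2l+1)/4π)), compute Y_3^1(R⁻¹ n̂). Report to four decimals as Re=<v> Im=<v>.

Re=-0.3917 Im=-0.1254

Need the full column D^3_{m',1} for m'=−3..3 at α=6.1693, β=2.5139, γ=5.6923.
cos(β/2)=0.308719, sin(β/2)=0.951153
d^3_{-3,1}: single k=4 term ⇒ +0.302117;  D = +0.292782+0.074519i
d^3_{-2,1}: k∈[3..4] ⇒ +0.160130 -0.760005 = -0.599874;  D = -0.560760-0.213068i
d^3_{-1,1}: k∈[2..4] ⇒ +0.049307 -0.624050 +0.740462 = +0.165719;  D = +0.147221+0.076084i
d^3_{0,1}: k∈[1..3] ⇒ +0.009240 -0.263121 +0.832543 = +0.578662;  D = +0.480549+0.322371i
d^3_{1,1}: k∈[0..2] ⇒ +0.000866 -0.065743 +0.468038 = +0.403161;  D = +0.307112+0.261191i
d^3_{2,1}: k∈[0..1] ⇒ -0.008435 +0.160130 = +0.151695;  D = +0.103639+0.110772i
d^3_{3,1}: single k=0 term ⇒ +0.031827;  D = +0.018963+0.025562i
Y_3^{m'}(θ=2.9634,φ=4.4174) and Σ D·Y over m':
  (+0.2928+0.0745i)·(+0.0018-0.0015i)  (-0.5608-0.2131i)·(+0.0263+0.0176i)  (+0.1472+0.0761i)·(-0.0640+0.2106i)  (+0.4805+0.3224i)·(-0.6768+0.0000i)  (+0.3071+0.2612i)·(+0.0640+0.2106i)  (+0.1036+0.1108i)·(+0.0263-0.0176i)  (+0.0190+0.0256i)·(-0.0018-0.0015i)
Y_3^1(R⁻¹ n̂) = -0.391732-0.125389i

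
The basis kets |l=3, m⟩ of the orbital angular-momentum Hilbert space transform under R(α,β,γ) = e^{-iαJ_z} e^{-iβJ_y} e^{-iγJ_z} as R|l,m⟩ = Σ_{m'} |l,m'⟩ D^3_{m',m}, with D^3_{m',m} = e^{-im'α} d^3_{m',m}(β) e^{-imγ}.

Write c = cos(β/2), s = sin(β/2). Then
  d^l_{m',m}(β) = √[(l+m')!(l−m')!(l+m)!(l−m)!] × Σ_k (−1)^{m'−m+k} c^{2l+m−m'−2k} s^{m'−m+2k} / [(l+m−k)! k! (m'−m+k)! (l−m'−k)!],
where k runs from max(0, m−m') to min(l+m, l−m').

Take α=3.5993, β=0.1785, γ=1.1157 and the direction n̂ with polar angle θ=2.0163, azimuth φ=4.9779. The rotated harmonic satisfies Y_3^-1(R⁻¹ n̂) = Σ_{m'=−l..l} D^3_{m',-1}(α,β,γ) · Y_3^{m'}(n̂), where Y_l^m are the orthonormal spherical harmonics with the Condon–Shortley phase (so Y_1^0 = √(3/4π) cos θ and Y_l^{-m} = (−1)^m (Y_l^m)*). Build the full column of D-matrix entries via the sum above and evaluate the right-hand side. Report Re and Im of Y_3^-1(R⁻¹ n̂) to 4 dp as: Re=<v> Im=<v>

Re=-0.0660 Im=0.0123

Need the full column D^3_{m',-1} for m'=−3..3 at α=3.5993, β=0.1785, γ=1.1157.
cos(β/2)=0.996020, sin(β/2)=0.089132
d^3_{-3,-1}: single k=2 term ⇒ +0.030282;  D = +0.024056-0.018393i
d^3_{-2,-1}: k∈[1..2] ⇒ +0.276294 -0.004425 = +0.271869;  D = -0.120773+0.243570i
d^3_{-1,-1}: k∈[0..2] ⇒ +0.976356 -0.062550 +0.000376 = +0.914182;  D = +0.002387-0.914178i
d^3_{0,-1}: k∈[0..2] ⇒ -0.302665 +0.007271 -0.000019 = -0.295413;  D = -0.129848-0.265346i
d^3_{1,-1}: k∈[0..2] ⇒ +0.046912 -0.000501 +0.000001 = +0.046412;  D = -0.036722-0.028382i
d^3_{2,-1}: k∈[0..1] ⇒ -0.004425 +0.000018 = -0.004407;  D = -0.004319-0.000877i
d^3_{3,-1}: single k=0 term ⇒ +0.000242;  D = -0.000235+0.000062i
Y_3^{m'}(θ=2.0163,φ=4.9779) and Σ D·Y over m':
  (+0.0241-0.0184i)·(-0.2192-0.2144i)  (-0.1208+0.2436i)·(+0.3092-0.1816i)  (+0.0024-0.9142i)·(-0.0055-0.0201i)  (-0.1298-0.2653i)·(+0.3331+0.0000i)  (-0.0367-0.0284i)·(+0.0055-0.0201i)  (-0.0043-0.0009i)·(+0.3092+0.1816i)  (-0.0002+0.0001i)·(+0.2192-0.2144i)
Y_3^-1(R⁻¹ n̂) = -0.065997+0.012286i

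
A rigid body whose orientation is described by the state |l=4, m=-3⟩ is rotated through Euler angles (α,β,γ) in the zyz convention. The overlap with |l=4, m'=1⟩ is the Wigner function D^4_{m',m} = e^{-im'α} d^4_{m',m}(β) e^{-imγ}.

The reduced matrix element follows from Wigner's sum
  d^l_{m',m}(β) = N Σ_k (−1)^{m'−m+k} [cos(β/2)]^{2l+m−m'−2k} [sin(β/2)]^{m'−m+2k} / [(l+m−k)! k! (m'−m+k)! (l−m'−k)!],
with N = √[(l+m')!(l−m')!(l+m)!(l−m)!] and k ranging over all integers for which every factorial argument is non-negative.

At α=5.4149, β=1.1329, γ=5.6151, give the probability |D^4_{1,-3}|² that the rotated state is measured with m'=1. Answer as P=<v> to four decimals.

First d^4_{1,-3}(β=1.1329), then the phase factors e^{-i(1)α} and e^{-i(-3)γ}:
With c≡cos(β/2)=0.843811 and s≡sin(β/2)=0.536640, N=[120·6·1·5040]^{1/2}=1904.940944
The bounds max(0,m−m')=0 and min(l+m,l−m')=1 give 2 terms
  k=0: (−1)^4·1904.9409/(144)·0.8438^4·0.5366^4 = +0.556202
  k=1: (−1)^5·1904.9409/(240)·0.8438^2·0.5366^6 = -0.134977
d^4_{1,-3}(1.1329) = +0.556202 -0.134977 = +0.421225
|D^4_{1,-3}|² = |d^4_{1,-3}(β)|² = (+0.421225)² = 0.177431 (the z-rotation phases have unit modulus)

P=0.1774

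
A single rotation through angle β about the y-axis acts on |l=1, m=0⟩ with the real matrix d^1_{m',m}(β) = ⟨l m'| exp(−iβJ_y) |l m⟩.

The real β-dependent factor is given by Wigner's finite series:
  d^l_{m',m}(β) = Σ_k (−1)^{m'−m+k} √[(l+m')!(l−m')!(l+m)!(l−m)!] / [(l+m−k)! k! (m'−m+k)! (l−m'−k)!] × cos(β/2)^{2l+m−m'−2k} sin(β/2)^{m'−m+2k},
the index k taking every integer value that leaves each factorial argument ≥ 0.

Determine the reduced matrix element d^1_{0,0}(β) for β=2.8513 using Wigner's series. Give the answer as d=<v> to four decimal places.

d=-0.9582

d^1_{0,0}(β=2.8513) via Wigner's sum:
With c≡cos(β/2)=0.144637 and s≡sin(β/2)=0.989485, N=[1·1·1·1]^{1/2}=1.000000
k∈{0,1} keeps every argument non-negative
  k=0: (−1)^0·1.0000/(1)·0.1446^2·0.9895^0 = +0.020920
  k=1: (−1)^1·1.0000/(1)·0.1446^0·0.9895^2 = -0.979080
d^1_{0,0}(2.8513) = +0.020920 -0.979080 = -0.958160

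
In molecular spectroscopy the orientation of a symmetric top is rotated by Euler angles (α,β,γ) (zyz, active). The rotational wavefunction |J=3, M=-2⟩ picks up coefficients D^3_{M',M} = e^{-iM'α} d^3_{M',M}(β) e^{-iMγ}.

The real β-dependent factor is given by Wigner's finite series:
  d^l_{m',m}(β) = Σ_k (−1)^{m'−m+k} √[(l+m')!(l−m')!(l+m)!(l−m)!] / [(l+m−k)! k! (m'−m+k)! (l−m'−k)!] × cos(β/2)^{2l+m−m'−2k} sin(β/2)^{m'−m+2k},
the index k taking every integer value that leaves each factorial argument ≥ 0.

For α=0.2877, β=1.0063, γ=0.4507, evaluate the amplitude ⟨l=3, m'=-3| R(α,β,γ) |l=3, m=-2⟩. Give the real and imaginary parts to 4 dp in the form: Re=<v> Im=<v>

Re=-0.1173 Im=0.5981

D^3_{-3,-2}(0.2877,1.0063,0.4507) = e^{-i·-3·0.2877}·d^3_{-3,-2}(1.0063)·e^{-i·-2·0.4507}. Compute d first:
Half-angle: c=0.876068, s=0.482188. N=√(1·720·1·120)=293.938769
Admissible k: 1..1 (factorial args all ≥0)
  k=1: (−1)^0·293.9388/(120)·0.8761^5·0.4822^1 = +0.609510
d^3_{-3,-2}(1.0063) = +0.609510
D = (+0.650085+0.759861i)·(+0.609510)·(+0.620513+0.784196i) = -0.117327+0.598111i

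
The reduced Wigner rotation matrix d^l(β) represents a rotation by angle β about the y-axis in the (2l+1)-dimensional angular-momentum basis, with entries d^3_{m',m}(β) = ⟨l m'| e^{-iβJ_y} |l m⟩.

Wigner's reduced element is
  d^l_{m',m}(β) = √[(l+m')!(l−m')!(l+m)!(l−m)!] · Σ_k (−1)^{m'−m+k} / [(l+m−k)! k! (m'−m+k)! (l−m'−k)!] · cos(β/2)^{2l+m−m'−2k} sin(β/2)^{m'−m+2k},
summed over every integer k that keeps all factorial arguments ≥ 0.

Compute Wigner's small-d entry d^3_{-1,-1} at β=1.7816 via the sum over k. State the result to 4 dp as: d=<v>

d^3_{-1,-1}(β=1.7816) via Wigner's sum:
Half-angle: c=0.628790, s=0.777575. N=√(2·24·2·24)=48.000000
k: max(0,(-1)−(-1))=0 … min(3+(-1),3−(-1))=2
  k=0: (−1)^0·48.0000/(48)·0.6288^6·0.7776^0 = +0.061807
  k=1: (−1)^1·48.0000/(6)·0.6288^4·0.7776^2 = -0.756132
  k=2: (−1)^2·48.0000/(8)·0.6288^2·0.7776^4 = +0.867225
d^3_{-1,-1}(1.7816) = +0.061807 -0.756132 +0.867225 = +0.172900

d=0.1729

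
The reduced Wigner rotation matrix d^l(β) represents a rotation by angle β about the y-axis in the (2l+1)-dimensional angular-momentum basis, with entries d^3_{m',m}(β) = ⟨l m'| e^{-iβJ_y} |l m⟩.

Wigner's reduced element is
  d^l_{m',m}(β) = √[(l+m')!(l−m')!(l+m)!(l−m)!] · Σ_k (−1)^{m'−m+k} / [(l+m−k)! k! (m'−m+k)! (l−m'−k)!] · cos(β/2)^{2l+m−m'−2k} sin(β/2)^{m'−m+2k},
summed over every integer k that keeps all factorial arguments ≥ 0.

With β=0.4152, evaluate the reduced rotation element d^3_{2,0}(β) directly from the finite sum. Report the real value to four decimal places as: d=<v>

d^3_{2,0}(β=0.4152) via Wigner's sum:
With c≡cos(β/2)=0.978528 and s≡sin(β/2)=0.206112, N=[120·1·6·6]^{1/2}=65.726707
k: max(0,(0)−(2))=0 … min(3+(0),3−(2))=1
  k=0: (−1)^2·65.7267/(12)·0.9785^4·0.2061^2 = +0.213334
  k=1: (−1)^3·65.7267/(12)·0.9785^2·0.2061^4 = -0.009465
d^3_{2,0}(0.4152) = +0.213334 -0.009465 = +0.203869

d=0.2039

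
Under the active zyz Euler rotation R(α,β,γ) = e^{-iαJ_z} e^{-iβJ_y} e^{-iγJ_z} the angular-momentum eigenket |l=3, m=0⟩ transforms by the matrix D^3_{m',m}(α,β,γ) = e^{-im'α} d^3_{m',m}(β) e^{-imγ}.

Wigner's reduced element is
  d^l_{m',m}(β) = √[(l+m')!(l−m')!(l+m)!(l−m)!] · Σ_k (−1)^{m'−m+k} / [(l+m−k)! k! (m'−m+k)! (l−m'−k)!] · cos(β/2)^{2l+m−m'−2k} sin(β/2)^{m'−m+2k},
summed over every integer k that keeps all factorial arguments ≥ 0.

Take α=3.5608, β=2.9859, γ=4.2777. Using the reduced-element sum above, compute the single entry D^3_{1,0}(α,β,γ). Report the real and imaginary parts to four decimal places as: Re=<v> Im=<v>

Re=0.2380 Im=-0.1060

Split into d^3_{1,0}(β=2.9859) × two z-phases.
Half-angle: c=0.077768, s=0.996972. N=√(24·2·6·6)=41.569219
Admissible k: 0..2 (factorial args all ≥0)
  k=0: (−1)^1·41.5692/(12)·0.0778^5·0.9970^1 = -0.000010
  k=1: (−1)^2·41.5692/(4)·0.0778^3·0.9970^3 = +0.004843
  k=2: (−1)^3·41.5692/(12)·0.0778^1·0.9970^5 = -0.265341
d^3_{1,0}(2.9859) = -0.000010 +0.004843 -0.265341 = -0.260507
Attach z-rotation phases: D = e^{-i(1)(3.5608)}·(-0.260507)·e^{-i(0)(4.2777)} = +0.237950-0.106036i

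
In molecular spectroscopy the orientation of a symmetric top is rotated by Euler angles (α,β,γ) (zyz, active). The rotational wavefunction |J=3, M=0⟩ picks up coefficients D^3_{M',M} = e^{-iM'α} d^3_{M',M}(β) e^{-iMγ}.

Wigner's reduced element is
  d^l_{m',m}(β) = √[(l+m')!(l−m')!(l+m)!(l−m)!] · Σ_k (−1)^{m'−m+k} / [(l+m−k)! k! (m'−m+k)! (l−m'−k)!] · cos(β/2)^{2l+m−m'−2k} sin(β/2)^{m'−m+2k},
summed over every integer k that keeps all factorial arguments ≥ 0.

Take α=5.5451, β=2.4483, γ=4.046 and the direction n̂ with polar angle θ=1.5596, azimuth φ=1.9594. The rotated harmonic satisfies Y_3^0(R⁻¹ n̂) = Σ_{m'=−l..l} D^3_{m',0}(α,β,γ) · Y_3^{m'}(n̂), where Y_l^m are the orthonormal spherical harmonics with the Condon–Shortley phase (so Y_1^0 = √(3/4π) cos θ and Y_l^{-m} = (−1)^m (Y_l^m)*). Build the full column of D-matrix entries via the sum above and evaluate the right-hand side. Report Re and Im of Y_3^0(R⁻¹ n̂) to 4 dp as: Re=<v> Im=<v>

Need the full column D^3_{m',0} for m'=−3..3 at α=5.5451, β=2.4483, γ=4.046.
cos(β/2)=0.339746, sin(β/2)=0.940517
d^3_{-3,0}: single k=3 term ⇒ +0.145907;  D = -0.087539-0.116729i
d^3_{-2,0}: k∈[2..3] ⇒ +0.064552 -0.494693 = -0.430141;  D = -0.040642+0.428216i
d^3_{-1,0}: k∈[1..3] ⇒ +0.014748 -0.339058 +0.866121 = +0.541811;  D = +0.400809-0.364570i
d^3_{0,0}: k∈[0..3] ⇒ +0.001538 -0.106070 +0.812863 -0.692151 = +0.016180;  D = +0.016180+0.000000i
d^3_{1,0}: k∈[0..2] ⇒ -0.014748 +0.339058 -0.866121 = -0.541811;  D = -0.400809-0.364570i
d^3_{2,0}: k∈[0..1] ⇒ +0.064552 -0.494693 = -0.430141;  D = -0.040642-0.428216i
d^3_{3,0}: single k=0 term ⇒ -0.145907;  D = +0.087539-0.116729i
Y_3^{m'}(θ=1.5596,φ=1.9594) and Σ D·Y over m':
  (-0.0875-0.1167i)·(+0.3834+0.1644i)  (-0.0406+0.4282i)·(-0.0082+0.0080i)  (+0.4008-0.3646i)·(+0.1224+0.2989i)  (+0.0162+0.0000i)·(-0.0125+0.0000i)  (-0.4008-0.3646i)·(-0.1224+0.2989i)  (-0.0406-0.4282i)·(-0.0082-0.0080i)  (+0.0875-0.1167i)·(-0.3834+0.1644i)
Y_3^0(R⁻¹ n̂) = +0.280849-0.000000i

Re=0.2808 Im=0.0000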